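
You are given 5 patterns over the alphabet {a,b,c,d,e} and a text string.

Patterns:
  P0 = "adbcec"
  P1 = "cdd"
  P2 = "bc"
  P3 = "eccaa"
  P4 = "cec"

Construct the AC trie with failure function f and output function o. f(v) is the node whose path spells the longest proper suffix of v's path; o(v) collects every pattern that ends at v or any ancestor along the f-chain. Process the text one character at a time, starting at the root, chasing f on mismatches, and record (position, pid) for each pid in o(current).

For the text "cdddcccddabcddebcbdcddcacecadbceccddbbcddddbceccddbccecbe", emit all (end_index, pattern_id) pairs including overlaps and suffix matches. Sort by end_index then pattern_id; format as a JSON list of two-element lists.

Build automaton:
Trie nodes:
  0='ε' goto a→1 b→10 c→7 e→12
  1='a' goto d→2
  2='ad' goto b→3
  3='adb' goto c→4
  4='adbc' goto e→5
  5='adbce' goto c→6
  6='adbcec' goto ·  [P0 ends]
  7='c' goto d→8 e→17
  8='cd' goto d→9
  9='cdd' goto ·  [P1 ends]
  10='b' goto c→11
  11='bc' goto ·  [P2 ends]
  12='e' goto c→13
  13='ec' goto c→14
  14='ecc' goto a→15
  15='ecca' goto a→16
  16='eccaa' goto ·  [P3 ends]
  17='ce' goto c→18
  18='cec' goto ·  [P4 ends]

BFS fail/out derivation:
  n1('a'): parent n0 fail=0; on 'a' 0 → fail=0;  out ∅∪∅=∅
  n7('c'): parent n0 fail=0; on 'c' 0 → fail=0;  out ∅∪∅=∅
  n10('b'): parent n0 fail=0; on 'b' 0 → fail=0;  out ∅∪∅=∅
  n12('e'): parent n0 fail=0; on 'e' 0 → fail=0;  out ∅∪∅=∅
  n2('ad'): parent n1 fail=0; on 'd' 0 → fail=0;  out ∅∪∅=∅
  n8('cd'): parent n7 fail=0; on 'd' 0 → fail=0;  out ∅∪∅=∅
  n11('bc'): parent n10 fail=0; on 'c' 0 → fail=7;  out {2}∪∅={2}
  n13('ec'): parent n12 fail=0; on 'c' 0 → fail=7;  out ∅∪∅=∅
  n17('ce'): parent n7 fail=0; on 'e' 0 → fail=12;  out ∅∪∅=∅
  n3('adb'): parent n2 fail=0; on 'b' 0 → fail=10;  out ∅∪∅=∅
  n9('cdd'): parent n8 fail=0; on 'd' 0 → fail=0;  out {1}∪∅={1}
  n14('ecc'): parent n13 fail=7; on 'c' 7→0 → fail=7;  out ∅∪∅=∅
  n18('cec'): parent n17 fail=12; on 'c' 12 → fail=13;  out {4}∪∅={4}
  n4('adbc'): parent n3 fail=10; on 'c' 10 → fail=11;  out ∅∪{2}={2}
  n15('ecca'): parent n14 fail=7; on 'a' 7→0 → fail=1;  out ∅∪∅=∅
  n5('adbce'): parent n4 fail=11; on 'e' 11→7 → fail=17;  out ∅∪∅=∅
  n16('eccaa'): parent n15 fail=1; on 'a' 1→0 → fail=1;  out {3}∪∅={3}
  n6('adbcec'): parent n5 fail=17; on 'c' 17 → fail=18;  out {0}∪{4}={0,4}

Text stream:
pos 0 'c': at 7
pos 1 'd': at 8
pos 2 'd': at 9  → match P1@[0:2]
pos 3 'd': at 0 (via fail)
pos 4 'c': at 7
pos 5 'c': at 7 (via fail)
pos 6 'c': at 7 (via fail)
pos 7 'd': at 8
pos 8 'd': at 9  → match P1@[6:8]
pos 9 'a': at 1 (via fail)
pos 10 'b': at 10 (via fail)
pos 11 'c': at 11  → match P2@[10:11]
pos 12 'd': at 8 (via fail)
pos 13 'd': at 9  → match P1@[11:13]
pos 14 'e': at 12 (via fail)
pos 15 'b': at 10 (via fail)
pos 16 'c': at 11  → match P2@[15:16]
pos 17 'b': at 10 (via fail)
pos 18 'd': at 0 (via fail)
pos 19 'c': at 7
pos 20 'd': at 8
pos 21 'd': at 9  → match P1@[19:21]
pos 22 'c': at 7 (via fail)
pos 23 'a': at 1 (via fail)
pos 24 'c': at 7 (via fail)
pos 25 'e': at 17
pos 26 'c': at 18  → match P4@[24:26]
pos 27 'a': at 1 (via fail)
pos 28 'd': at 2
pos 29 'b': at 3
pos 30 'c': at 4  → match P2@[29:30]
pos 31 'e': at 5
pos 32 'c': at 6  → match P0@[27:32],P4@[30:32]
pos 33 'c': at 14 (via fail)
pos 34 'd': at 8 (via fail)
pos 35 'd': at 9  → match P1@[33:35]
pos 36 'b': at 10 (via fail)
pos 37 'b': at 10 (via fail)
pos 38 'c': at 11  → match P2@[37:38]
pos 39 'd': at 8 (via fail)
pos 40 'd': at 9  → match P1@[38:40]
pos 41 'd': at 0 (via fail)
pos 42 'd': at 0
pos 43 'b': at 10
pos 44 'c': at 11  → match P2@[43:44]
pos 45 'e': at 17 (via fail)
pos 46 'c': at 18  → match P4@[44:46]
pos 47 'c': at 14 (via fail)
pos 48 'd': at 8 (via fail)
pos 49 'd': at 9  → match P1@[47:49]
pos 50 'b': at 10 (via fail)
pos 51 'c': at 11  → match P2@[50:51]
pos 52 'c': at 7 (via fail)
pos 53 'e': at 17
pos 54 'c': at 18  → match P4@[52:54]
pos 55 'b': at 10 (via fail)
pos 56 'e': at 12 (via fail)

Result: [[2,1],[8,1],[11,2],[13,1],[16,2],[21,1],[26,4],[30,2],[32,0],[32,4],[35,1],[38,2],[40,1],[44,2],[46,4],[49,1],[51,2],[54,4]]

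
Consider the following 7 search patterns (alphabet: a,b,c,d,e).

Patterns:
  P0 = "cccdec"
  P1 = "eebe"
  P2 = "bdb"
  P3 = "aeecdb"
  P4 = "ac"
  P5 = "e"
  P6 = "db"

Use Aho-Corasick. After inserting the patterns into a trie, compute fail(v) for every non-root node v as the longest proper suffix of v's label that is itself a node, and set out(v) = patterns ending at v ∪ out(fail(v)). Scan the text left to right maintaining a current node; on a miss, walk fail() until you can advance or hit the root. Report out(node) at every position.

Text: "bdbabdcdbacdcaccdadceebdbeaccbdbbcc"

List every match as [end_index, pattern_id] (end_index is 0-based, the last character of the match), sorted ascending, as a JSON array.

Build automaton:
Trie (insert patterns):
  0='ε' goto a→14 b→11 c→1 d→21 e→7
  1='c' goto c→2
  2='cc' goto c→3
  3='ccc' goto d→4
  4='cccd' goto e→5
  5='cccde' goto c→6
  6='cccdec' goto ·  [P0 ends]
  7='e' goto e→8  [P5 ends]
  8='ee' goto b→9
  9='eeb' goto e→10
  10='eebe' goto ·  [P1 ends]
  11='b' goto d→12
  12='bd' goto b→13
  13='bdb' goto ·  [P2 ends]
  14='a' goto c→20 e→15
  15='ae' goto e→16
  16='aee' goto c→17
  17='aeec' goto d→18
  18='aeecd' goto b→19
  19='aeecdb' goto ·  [P3 ends]
  20='ac' goto ·  [P4 ends]
  21='d' goto b→22
  22='db' goto ·  [P6 ends]

Failure links (BFS by depth):
  n1('c'): parent n0 fail=0; on 'c' 0 → fail=0;  out ∅∪∅=∅
  n7('e'): parent n0 fail=0; on 'e' 0 → fail=0;  out {5}∪∅={5}
  n11('b'): parent n0 fail=0; on 'b' 0 → fail=0;  out ∅∪∅=∅
  n14('a'): parent n0 fail=0; on 'a' 0 → fail=0;  out ∅∪∅=∅
  n21('d'): parent n0 fail=0; on 'd' 0 → fail=0;  out ∅∪∅=∅
  n2('cc'): parent n1 fail=0; on 'c' 0 → fail=1;  out ∅∪∅=∅
  n8('ee'): parent n7 fail=0; on 'e' 0 → fail=7;  out ∅∪{5}={5}
  n12('bd'): parent n11 fail=0; on 'd' 0 → fail=21;  out ∅∪∅=∅
  n15('ae'): parent n14 fail=0; on 'e' 0 → fail=7;  out ∅∪{5}={5}
  n20('ac'): parent n14 fail=0; on 'c' 0 → fail=1;  out {4}∪∅={4}
  n22('db'): parent n21 fail=0; on 'b' 0 → fail=11;  out {6}∪∅={6}
  n3('ccc'): parent n2 fail=1; on 'c' 1 → fail=2;  out ∅∪∅=∅
  n9('eeb'): parent n8 fail=7; on 'b' 7→0 → fail=11;  out ∅∪∅=∅
  n13('bdb'): parent n12 fail=21; on 'b' 21 → fail=22;  out {2}∪{6}={2,6}
  n16('aee'): parent n15 fail=7; on 'e' 7 → fail=8;  out ∅∪{5}={5}
  n4('cccd'): parent n3 fail=2; on 'd' 2→1→0 → fail=21;  out ∅∪∅=∅
  n10('eebe'): parent n9 fail=11; on 'e' 11→0 → fail=7;  out {1}∪{5}={1,5}
  n17('aeec'): parent n16 fail=8; on 'c' 8→7→0 → fail=1;  out ∅∪∅=∅
  n5('cccde'): parent n4 fail=21; on 'e' 21→0 → fail=7;  out ∅∪{5}={5}
  n18('aeecd'): parent n17 fail=1; on 'd' 1→0 → fail=21;  out ∅∪∅=∅
  n6('cccdec'): parent n5 fail=7; on 'c' 7→0 → fail=1;  out {0}∪∅={0}
  n19('aeecdb'): parent n18 fail=21; on 'b' 21 → fail=22;  out {3}∪{6}={3,6}

Scan:
pos 0 'b': at 11
pos 1 'd': at 12
pos 2 'b': at 13  emit P2@[0:2],P6@[1:2]
pos 3 'a': at 14 (via fail)
pos 4 'b': at 11 (via fail)
pos 5 'd': at 12
pos 6 'c': at 1 (via fail)
pos 7 'd': at 21 (via fail)
pos 8 'b': at 22  emit P6@[7:8]
pos 9 'a': at 14 (via fail)
pos 10 'c': at 20  emit P4@[9:10]
pos 11 'd': at 21 (via fail)
pos 12 'c': at 1 (via fail)
pos 13 'a': at 14 (via fail)
pos 14 'c': at 20  emit P4@[13:14]
pos 15 'c': at 2 (via fail)
pos 16 'd': at 21 (via fail)
pos 17 'a': at 14 (via fail)
pos 18 'd': at 21 (via fail)
pos 19 'c': at 1 (via fail)
pos 20 'e': at 7 (via fail)  emit P5@[20:20]
pos 21 'e': at 8  emit P5@[21:21]
pos 22 'b': at 9
pos 23 'd': at 12 (via fail)
pos 24 'b': at 13  emit P2@[22:24],P6@[23:24]
pos 25 'e': at 7 (via fail)  emit P5@[25:25]
pos 26 'a': at 14 (via fail)
pos 27 'c': at 20  emit P4@[26:27]
pos 28 'c': at 2 (via fail)
pos 29 'b': at 11 (via fail)
pos 30 'd': at 12
pos 31 'b': at 13  emit P2@[29:31],P6@[30:31]
pos 32 'b': at 11 (via fail)
pos 33 'c': at 1 (via fail)
pos 34 'c': at 2

All matches (sorted): [[2,2],[2,6],[8,6],[10,4],[14,4],[20,5],[21,5],[24,2],[24,6],[25,5],[27,4],[31,2],[31,6]]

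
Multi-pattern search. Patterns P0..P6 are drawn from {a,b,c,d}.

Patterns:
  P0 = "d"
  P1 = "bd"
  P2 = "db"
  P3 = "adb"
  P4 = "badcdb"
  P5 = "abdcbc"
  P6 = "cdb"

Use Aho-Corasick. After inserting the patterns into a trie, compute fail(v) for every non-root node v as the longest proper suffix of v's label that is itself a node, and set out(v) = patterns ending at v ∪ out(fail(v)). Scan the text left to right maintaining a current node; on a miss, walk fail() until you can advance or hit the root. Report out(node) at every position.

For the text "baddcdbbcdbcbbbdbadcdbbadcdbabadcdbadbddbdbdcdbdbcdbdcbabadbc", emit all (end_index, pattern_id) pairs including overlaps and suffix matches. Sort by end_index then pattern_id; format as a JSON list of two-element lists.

Build automaton:
Trie nodes:
  n0 'ε': a→5 b→2 c→18 d→1
  n1 'd': b→4  [P0 ends]
  n2 'b': a→8 d→3
  n3 'bd': ·  [P1 ends]
  n4 'db': ·  [P2 ends]
  n5 'a': b→13 d→6
  n6 'ad': b→7
  n7 'adb': ·  [P3 ends]
  n8 'ba': d→9
  n9 'bad': c→10
  n10 'badc': d→11
  n11 'badcd': b→12
  n12 'badcdb': ·  [P4 ends]
  n13 'ab': d→14
  n14 'abd': c→15
  n15 'abdc': b→16
  n16 'abdcb': c→17
  n17 'abdcbc': ·  [P5 ends]
  n18 'c': d→19
  n19 'cd': b→20
  n20 'cdb': ·  [P6 ends]

BFS fail/out derivation:
  n1('d'): parent n0 fail=0; on 'd' 0 → fail=0;  out {0}∪∅={0}
  n2('b'): parent n0 fail=0; on 'b' 0 → fail=0;  out ∅∪∅=∅
  n5('a'): parent n0 fail=0; on 'a' 0 → fail=0;  out ∅∪∅=∅
  n18('c'): parent n0 fail=0; on 'c' 0 → fail=0;  out ∅∪∅=∅
  n3('bd'): parent n2 fail=0; on 'd' 0 → fail=1;  out {1}∪{0}={0,1}
  n4('db'): parent n1 fail=0; on 'b' 0 → fail=2;  out {2}∪∅={2}
  n6('ad'): parent n5 fail=0; on 'd' 0 → fail=1;  out ∅∪{0}={0}
  n8('ba'): parent n2 fail=0; on 'a' 0 → fail=5;  out ∅∪∅=∅
  n13('ab'): parent n5 fail=0; on 'b' 0 → fail=2;  out ∅∪∅=∅
  n19('cd'): parent n18 fail=0; on 'd' 0 → fail=1;  out ∅∪{0}={0}
  n7('adb'): parent n6 fail=1; on 'b' 1 → fail=4;  out {3}∪{2}={2,3}
  n9('bad'): parent n8 fail=5; on 'd' 5 → fail=6;  out ∅∪{0}={0}
  n14('abd'): parent n13 fail=2; on 'd' 2 → fail=3;  out ∅∪{0,1}={0,1}
  n20('cdb'): parent n19 fail=1; on 'b' 1 → fail=4;  out {6}∪{2}={2,6}
  n10('badc'): parent n9 fail=6; on 'c' 6→1→0 → fail=18;  out ∅∪∅=∅
  n15('abdc'): parent n14 fail=3; on 'c' 3→1→0 → fail=18;  out ∅∪∅=∅
  n11('badcd'): parent n10 fail=18; on 'd' 18 → fail=19;  out ∅∪{0}={0}
  n16('abdcb'): parent n15 fail=18; on 'b' 18→0 → fail=2;  out ∅∪∅=∅
  n12('badcdb'): parent n11 fail=19; on 'b' 19 → fail=20;  out {4}∪{2,6}={2,4,6}
  n17('abdcbc'): parent n16 fail=2; on 'c' 2→0 → fail=18;  out {5}∪∅={5}

Scan:
[0] read 'b'  n0⇒n2
[1] read 'a'  n2⇒n8
[2] read 'd'  n8⇒n9  → match P0@[2:2]
[3] read 'd'  n9⇒n1 ·f  → match P0@[3:3]
[4] read 'c'  n1⇒n18 ·f
[5] read 'd'  n18⇒n19  → match P0@[5:5]
[6] read 'b'  n19⇒n20  → match P2@[5:6],P6@[4:6]
[7] read 'b'  n20⇒n2 ·f
[8] read 'c'  n2⇒n18 ·f
[9] read 'd'  n18⇒n19  → match P0@[9:9]
[10] read 'b'  n19⇒n20  → match P2@[9:10],P6@[8:10]
[11] read 'c'  n20⇒n18 ·f
[12] read 'b'  n18⇒n2 ·f
[13] read 'b'  n2⇒n2 ·f
[14] read 'b'  n2⇒n2 ·f
[15] read 'd'  n2⇒n3  → match P0@[15:15],P1@[14:15]
[16] read 'b'  n3⇒n4 ·f  → match P2@[15:16]
[17] read 'a'  n4⇒n8 ·f
[18] read 'd'  n8⇒n9  → match P0@[18:18]
[19] read 'c'  n9⇒n10
[20] read 'd'  n10⇒n11  → match P0@[20:20]
[21] read 'b'  n11⇒n12  → match P2@[20:21],P4@[16:21],P6@[19:21]
[22] read 'b'  n12⇒n2 ·f
[23] read 'a'  n2⇒n8
[24] read 'd'  n8⇒n9  → match P0@[24:24]
[25] read 'c'  n9⇒n10
[26] read 'd'  n10⇒n11  → match P0@[26:26]
[27] read 'b'  n11⇒n12  → match P2@[26:27],P4@[22:27],P6@[25:27]
[28] read 'a'  n12⇒n8 ·f
[29] read 'b'  n8⇒n13 ·f
[30] read 'a'  n13⇒n8 ·f
[31] read 'd'  n8⇒n9  → match P0@[31:31]
[32] read 'c'  n9⇒n10
[33] read 'd'  n10⇒n11  → match P0@[33:33]
[34] read 'b'  n11⇒n12  → match P2@[33:34],P4@[29:34],P6@[32:34]
[35] read 'a'  n12⇒n8 ·f
[36] read 'd'  n8⇒n9  → match P0@[36:36]
[37] read 'b'  n9⇒n7 ·f  → match P2@[36:37],P3@[35:37]
[38] read 'd'  n7⇒n3 ·f  → match P0@[38:38],P1@[37:38]
[39] read 'd'  n3⇒n1 ·f  → match P0@[39:39]
[40] read 'b'  n1⇒n4  → match P2@[39:40]
[41] read 'd'  n4⇒n3 ·f  → match P0@[41:41],P1@[40:41]
[42] read 'b'  n3⇒n4 ·f  → match P2@[41:42]
[43] read 'd'  n4⇒n3 ·f  → match P0@[43:43],P1@[42:43]
[44] read 'c'  n3⇒n18 ·f
[45] read 'd'  n18⇒n19  → match P0@[45:45]
[46] read 'b'  n19⇒n20  → match P2@[45:46],P6@[44:46]
[47] read 'd'  n20⇒n3 ·f  → match P0@[47:47],P1@[46:47]
[48] read 'b'  n3⇒n4 ·f  → match P2@[47:48]
[49] read 'c'  n4⇒n18 ·f
[50] read 'd'  n18⇒n19  → match P0@[50:50]
[51] read 'b'  n19⇒n20  → match P2@[50:51],P6@[49:51]
[52] read 'd'  n20⇒n3 ·f  → match P0@[52:52],P1@[51:52]
[53] read 'c'  n3⇒n18 ·f
[54] read 'b'  n18⇒n2 ·f
[55] read 'a'  n2⇒n8
[56] read 'b'  n8⇒n13 ·f
[57] read 'a'  n13⇒n8 ·f
[58] read 'd'  n8⇒n9  → match P0@[58:58]
[59] read 'b'  n9⇒n7 ·f  → match P2@[58:59],P3@[57:59]
[60] read 'c'  n7⇒n18 ·f

Matches: [[2,0],[3,0],[5,0],[6,2],[6,6],[9,0],[10,2],[10,6],[15,0],[15,1],[16,2],[18,0],[20,0],[21,2],[21,4],[21,6],[24,0],[26,0],[27,2],[27,4],[27,6],[31,0],[33,0],[34,2],[34,4],[34,6],[36,0],[37,2],[37,3],[38,0],[38,1],[39,0],[40,2],[41,0],[41,1],[42,2],[43,0],[43,1],[45,0],[46,2],[46,6],[47,0],[47,1],[48,2],[50,0],[51,2],[51,6],[52,0],[52,1],[58,0],[59,2],[59,3]]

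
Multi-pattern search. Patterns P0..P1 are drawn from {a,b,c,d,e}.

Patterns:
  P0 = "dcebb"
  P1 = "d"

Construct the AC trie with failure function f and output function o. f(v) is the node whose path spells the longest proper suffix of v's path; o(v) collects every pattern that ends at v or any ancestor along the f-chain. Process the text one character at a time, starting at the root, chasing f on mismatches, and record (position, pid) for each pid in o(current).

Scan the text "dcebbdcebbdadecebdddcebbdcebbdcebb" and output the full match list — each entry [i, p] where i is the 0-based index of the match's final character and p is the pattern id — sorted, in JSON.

Build automaton:
Trie nodes:
  0='ε' goto d→1
  1='d' goto c→2  [P1 ends]
  2='dc' goto e→3
  3='dce' goto b→4
  4='dceb' goto b→5
  5='dcebb' goto ·  [P0 ends]

Failure links (BFS by depth):
  n1('d'): parent n0 fail=0; on 'd' 0 → fail=0;  out {1}∪∅={1}
  n2('dc'): parent n1 fail=0; on 'c' 0 → fail=0;  out ∅∪∅=∅
  n3('dce'): parent n2 fail=0; on 'e' 0 → fail=0;  out ∅∪∅=∅
  n4('dceb'): parent n3 fail=0; on 'b' 0 → fail=0;  out ∅∪∅=∅
  n5('dcebb'): parent n4 fail=0; on 'b' 0 → fail=0;  out {0}∪∅={0}

Text stream:
pos 0 'd': at 1  → match P1@[0:0]
pos 1 'c': at 2
pos 2 'e': at 3
pos 3 'b': at 4
pos 4 'b': at 5  → match P0@[0:4]
pos 5 'd': at 1 ·f  → match P1@[5:5]
pos 6 'c': at 2
pos 7 'e': at 3
pos 8 'b': at 4
pos 9 'b': at 5  → match P0@[5:9]
pos 10 'd': at 1 ·f  → match P1@[10:10]
pos 11 'a': at 0 ·f
pos 12 'd': at 1  → match P1@[12:12]
pos 13 'e': at 0 ·f
pos 14 'c': at 0
pos 15 'e': at 0
pos 16 'b': at 0
pos 17 'd': at 1  → match P1@[17:17]
pos 18 'd': at 1 ·f  → match P1@[18:18]
pos 19 'd': at 1 ·f  → match P1@[19:19]
pos 20 'c': at 2
pos 21 'e': at 3
pos 22 'b': at 4
pos 23 'b': at 5  → match P0@[19:23]
pos 24 'd': at 1 ·f  → match P1@[24:24]
pos 25 'c': at 2
pos 26 'e': at 3
pos 27 'b': at 4
pos 28 'b': at 5  → match P0@[24:28]
pos 29 'd': at 1 ·f  → match P1@[29:29]
pos 30 'c': at 2
pos 31 'e': at 3
pos 32 'b': at 4
pos 33 'b': at 5  → match P0@[29:33]

Result: [[0,1],[4,0],[5,1],[9,0],[10,1],[12,1],[17,1],[18,1],[19,1],[23,0],[24,1],[28,0],[29,1],[33,0]]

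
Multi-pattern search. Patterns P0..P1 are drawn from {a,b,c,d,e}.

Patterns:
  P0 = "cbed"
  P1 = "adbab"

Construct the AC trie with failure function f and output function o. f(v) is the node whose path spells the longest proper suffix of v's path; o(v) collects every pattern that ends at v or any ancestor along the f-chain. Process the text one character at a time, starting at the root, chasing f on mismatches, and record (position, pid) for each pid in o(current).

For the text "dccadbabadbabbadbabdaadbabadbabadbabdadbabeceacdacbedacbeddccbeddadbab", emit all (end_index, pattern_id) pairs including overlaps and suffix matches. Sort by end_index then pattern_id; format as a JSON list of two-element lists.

Build automaton:
Trie (insert patterns):
  n0 'ε': a→5 c→1
  n1 'c': b→2
  n2 'cb': e→3
  n3 'cbe': d→4
  n4 'cbed': ·  [P0 ends]
  n5 'a': d→6
  n6 'ad': b→7
  n7 'adb': a→8
  n8 'adba': b→9
  n9 'adbab': ·  [P1 ends]

BFS fail/out derivation:
  fail(1) 'c': from fail(0)=0 chase 'c': 0 ⇒ 0;  out=∅∪out(0)=∅
  fail(5) 'a': from fail(0)=0 chase 'a': 0 ⇒ 0;  out=∅∪out(0)=∅
  fail(2) 'cb': from fail(1)=0 chase 'b': 0 ⇒ 0;  out=∅∪out(0)=∅
  fail(6) 'ad': from fail(5)=0 chase 'd': 0 ⇒ 0;  out=∅∪out(0)=∅
  fail(3) 'cbe': from fail(2)=0 chase 'e': 0 ⇒ 0;  out=∅∪out(0)=∅
  fail(7) 'adb': from fail(6)=0 chase 'b': 0 ⇒ 0;  out=∅∪out(0)=∅
  fail(4) 'cbed': from fail(3)=0 chase 'd': 0 ⇒ 0;  out={0}∪out(0)={0}
  fail(8) 'adba': from fail(7)=0 chase 'a': 0 ⇒ 5;  out=∅∪out(5)=∅
  fail(9) 'adbab': from fail(8)=5 chase 'b': 5→0 ⇒ 0;  out={1}∪out(0)={1}

Run:
pos 0 'd': at 0
pos 1 'c': at 1
pos 2 'c': at 1 (via fail)
pos 3 'a': at 5 (via fail)
pos 4 'd': at 6
pos 5 'b': at 7
pos 6 'a': at 8
pos 7 'b': at 9  ** P1@[3:7]
pos 8 'a': at 5 (via fail)
pos 9 'd': at 6
pos 10 'b': at 7
pos 11 'a': at 8
pos 12 'b': at 9  ** P1@[8:12]
pos 13 'b': at 0 (via fail)
pos 14 'a': at 5
pos 15 'd': at 6
pos 16 'b': at 7
pos 17 'a': at 8
pos 18 'b': at 9  ** P1@[14:18]
pos 19 'd': at 0 (via fail)
pos 20 'a': at 5
pos 21 'a': at 5 (via fail)
pos 22 'd': at 6
pos 23 'b': at 7
pos 24 'a': at 8
pos 25 'b': at 9  ** P1@[21:25]
pos 26 'a': at 5 (via fail)
pos 27 'd': at 6
pos 28 'b': at 7
pos 29 'a': at 8
pos 30 'b': at 9  ** P1@[26:30]
pos 31 'a': at 5 (via fail)
pos 32 'd': at 6
pos 33 'b': at 7
pos 34 'a': at 8
pos 35 'b': at 9  ** P1@[31:35]
pos 36 'd': at 0 (via fail)
pos 37 'a': at 5
pos 38 'd': at 6
pos 39 'b': at 7
pos 40 'a': at 8
pos 41 'b': at 9  ** P1@[37:41]
pos 42 'e': at 0 (via fail)
pos 43 'c': at 1
pos 44 'e': at 0 (via fail)
pos 45 'a': at 5
pos 46 'c': at 1 (via fail)
pos 47 'd': at 0 (via fail)
pos 48 'a': at 5
pos 49 'c': at 1 (via fail)
pos 50 'b': at 2
pos 51 'e': at 3
pos 52 'd': at 4  ** P0@[49:52]
pos 53 'a': at 5 (via fail)
pos 54 'c': at 1 (via fail)
pos 55 'b': at 2
pos 56 'e': at 3
pos 57 'd': at 4  ** P0@[54:57]
pos 58 'd': at 0 (via fail)
pos 59 'c': at 1
pos 60 'c': at 1 (via fail)
pos 61 'b': at 2
pos 62 'e': at 3
pos 63 'd': at 4  ** P0@[60:63]
pos 64 'd': at 0 (via fail)
pos 65 'a': at 5
pos 66 'd': at 6
pos 67 'b': at 7
pos 68 'a': at 8
pos 69 'b': at 9  ** P1@[65:69]

Matches: [[7,1],[12,1],[18,1],[25,1],[30,1],[35,1],[41,1],[52,0],[57,0],[63,0],[69,1]]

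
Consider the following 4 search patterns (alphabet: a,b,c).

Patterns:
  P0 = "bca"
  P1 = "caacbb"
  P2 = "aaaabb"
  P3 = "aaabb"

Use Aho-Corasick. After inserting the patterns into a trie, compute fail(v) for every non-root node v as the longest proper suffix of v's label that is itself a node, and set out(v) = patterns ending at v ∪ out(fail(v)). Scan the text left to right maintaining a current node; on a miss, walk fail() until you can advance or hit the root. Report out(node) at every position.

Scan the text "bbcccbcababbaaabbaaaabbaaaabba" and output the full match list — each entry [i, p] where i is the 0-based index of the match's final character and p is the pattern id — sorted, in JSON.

Construct AC machine:
Trie (insert patterns):
  0='ε' goto a→10 b→1 c→4
  1='b' goto c→2
  2='bc' goto a→3
  3='bca' goto ·  [P0 ends]
  4='c' goto a→5
  5='ca' goto a→6
  6='caa' goto c→7
  7='caac' goto b→8
  8='caacb' goto b→9
  9='caacbb' goto ·  [P1 ends]
  10='a' goto a→11
  11='aa' goto a→12
  12='aaa' goto a→13 b→16
  13='aaaa' goto b→14
  14='aaaab' goto b→15
  15='aaaabb' goto ·  [P2 ends]
  16='aaab' goto b→17
  17='aaabb' goto ·  [P3 ends]

Failure links (BFS by depth):
  fail(1) 'b': from fail(0)=0 chase 'b': 0 ⇒ 0;  out=∅∪out(0)=∅
  fail(4) 'c': from fail(0)=0 chase 'c': 0 ⇒ 0;  out=∅∪out(0)=∅
  fail(10) 'a': from fail(0)=0 chase 'a': 0 ⇒ 0;  out=∅∪out(0)=∅
  fail(2) 'bc': from fail(1)=0 chase 'c': 0 ⇒ 4;  out=∅∪out(4)=∅
  fail(5) 'ca': from fail(4)=0 chase 'a': 0 ⇒ 10;  out=∅∪out(10)=∅
  fail(11) 'aa': from fail(10)=0 chase 'a': 0 ⇒ 10;  out=∅∪out(10)=∅
  fail(3) 'bca': from fail(2)=4 chase 'a': 4 ⇒ 5;  out={0}∪out(5)={0}
  fail(6) 'caa': from fail(5)=10 chase 'a': 10 ⇒ 11;  out=∅∪out(11)=∅
  fail(12) 'aaa': from fail(11)=10 chase 'a': 10 ⇒ 11;  out=∅∪out(11)=∅
  fail(7) 'caac': from fail(6)=11 chase 'c': 11→10→0 ⇒ 4;  out=∅∪out(4)=∅
  fail(13) 'aaaa': from fail(12)=11 chase 'a': 11 ⇒ 12;  out=∅∪out(12)=∅
  fail(16) 'aaab': from fail(12)=11 chase 'b': 11→10→0 ⇒ 1;  out=∅∪out(1)=∅
  fail(8) 'caacb': from fail(7)=4 chase 'b': 4→0 ⇒ 1;  out=∅∪out(1)=∅
  fail(14) 'aaaab': from fail(13)=12 chase 'b': 12 ⇒ 16;  out=∅∪out(16)=∅
  fail(17) 'aaabb': from fail(16)=1 chase 'b': 1→0 ⇒ 1;  out={3}∪out(1)={3}
  fail(9) 'caacbb': from fail(8)=1 chase 'b': 1→0 ⇒ 1;  out={1}∪out(1)={1}
  fail(15) 'aaaabb': from fail(14)=16 chase 'b': 16 ⇒ 17;  out={2}∪out(17)={2,3}

Run:
pos 0 'b': at 1
pos 1 'b': at 1 (fail-walked)
pos 2 'c': at 2
pos 3 'c': at 4 (fail-walked)
pos 4 'c': at 4 (fail-walked)
pos 5 'b': at 1 (fail-walked)
pos 6 'c': at 2
pos 7 'a': at 3  → match P0@[5:7]
pos 8 'b': at 1 (fail-walked)
pos 9 'a': at 10 (fail-walked)
pos 10 'b': at 1 (fail-walked)
pos 11 'b': at 1 (fail-walked)
pos 12 'a': at 10 (fail-walked)
pos 13 'a': at 11
pos 14 'a': at 12
pos 15 'b': at 16
pos 16 'b': at 17  → match P3@[12:16]
pos 17 'a': at 10 (fail-walked)
pos 18 'a': at 11
pos 19 'a': at 12
pos 20 'a': at 13
pos 21 'b': at 14
pos 22 'b': at 15  → match P2@[17:22],P3@[18:22]
pos 23 'a': at 10 (fail-walked)
pos 24 'a': at 11
pos 25 'a': at 12
pos 26 'a': at 13
pos 27 'b': at 14
pos 28 'b': at 15  → match P2@[23:28],P3@[24:28]
pos 29 'a': at 10 (fail-walked)

All matches (sorted): [[7,0],[16,3],[22,2],[22,3],[28,2],[28,3]]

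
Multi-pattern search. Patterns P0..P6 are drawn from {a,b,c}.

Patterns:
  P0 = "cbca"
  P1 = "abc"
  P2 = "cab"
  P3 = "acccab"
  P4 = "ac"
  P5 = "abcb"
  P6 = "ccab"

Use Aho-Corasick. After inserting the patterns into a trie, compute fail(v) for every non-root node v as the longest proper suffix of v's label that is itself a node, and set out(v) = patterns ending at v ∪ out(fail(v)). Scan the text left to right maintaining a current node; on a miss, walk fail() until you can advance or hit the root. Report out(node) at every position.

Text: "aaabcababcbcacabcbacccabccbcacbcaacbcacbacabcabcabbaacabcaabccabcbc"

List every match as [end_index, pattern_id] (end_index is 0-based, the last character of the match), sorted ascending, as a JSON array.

Build:
Trie nodes:
  0='ε' goto a→5 c→1
  1='c' goto a→8 b→2 c→16
  2='cb' goto c→3
  3='cbc' goto a→4
  4='cbca' goto ·  [P0 ends]
  5='a' goto b→6 c→10
  6='ab' goto c→7
  7='abc' goto b→15  [P1 ends]
  8='ca' goto b→9
  9='cab' goto ·  [P2 ends]
  10='ac' goto c→11  [P4 ends]
  11='acc' goto c→12
  12='accc' goto a→13
  13='accca' goto b→14
  14='acccab' goto ·  [P3 ends]
  15='abcb' goto ·  [P5 ends]
  16='cc' goto a→17
  17='cca' goto b→18
  18='ccab' goto ·  [P6 ends]

Failure links (BFS by depth):
  n1('c'): parent n0 fail=0; on 'c' 0 → fail=0;  out ∅∪∅=∅
  n5('a'): parent n0 fail=0; on 'a' 0 → fail=0;  out ∅∪∅=∅
  n2('cb'): parent n1 fail=0; on 'b' 0 → fail=0;  out ∅∪∅=∅
  n6('ab'): parent n5 fail=0; on 'b' 0 → fail=0;  out ∅∪∅=∅
  n8('ca'): parent n1 fail=0; on 'a' 0 → fail=5;  out ∅∪∅=∅
  n10('ac'): parent n5 fail=0; on 'c' 0 → fail=1;  out {4}∪∅={4}
  n16('cc'): parent n1 fail=0; on 'c' 0 → fail=1;  out ∅∪∅=∅
  n3('cbc'): parent n2 fail=0; on 'c' 0 → fail=1;  out ∅∪∅=∅
  n7('abc'): parent n6 fail=0; on 'c' 0 → fail=1;  out {1}∪∅={1}
  n9('cab'): parent n8 fail=5; on 'b' 5 → fail=6;  out {2}∪∅={2}
  n11('acc'): parent n10 fail=1; on 'c' 1 → fail=16;  out ∅∪∅=∅
  n17('cca'): parent n16 fail=1; on 'a' 1 → fail=8;  out ∅∪∅=∅
  n4('cbca'): parent n3 fail=1; on 'a' 1 → fail=8;  out {0}∪∅={0}
  n12('accc'): parent n11 fail=16; on 'c' 16→1 → fail=16;  out ∅∪∅=∅
  n15('abcb'): parent n7 fail=1; on 'b' 1 → fail=2;  out {5}∪∅={5}
  n18('ccab'): parent n17 fail=8; on 'b' 8 → fail=9;  out {6}∪{2}={2,6}
  n13('accca'): parent n12 fail=16; on 'a' 16 → fail=17;  out ∅∪∅=∅
  n14('acccab'): parent n13 fail=17; on 'b' 17 → fail=18;  out {3}∪{2,6}={2,3,6}

Scan:
pos 0 'a': at 5
pos 1 'a': at 5 ·f
pos 2 'a': at 5 ·f
pos 3 'b': at 6
pos 4 'c': at 7  ** P1@[2:4]
pos 5 'a': at 8 ·f
pos 6 'b': at 9  ** P2@[4:6]
pos 7 'a': at 5 ·f
pos 8 'b': at 6
pos 9 'c': at 7  ** P1@[7:9]
pos 10 'b': at 15  ** P5@[7:10]
pos 11 'c': at 3 ·f
pos 12 'a': at 4  ** P0@[9:12]
pos 13 'c': at 10 ·f  ** P4@[12:13]
pos 14 'a': at 8 ·f
pos 15 'b': at 9  ** P2@[13:15]
pos 16 'c': at 7 ·f  ** P1@[14:16]
pos 17 'b': at 15  ** P5@[14:17]
pos 18 'a': at 5 ·f
pos 19 'c': at 10  ** P4@[18:19]
pos 20 'c': at 11
pos 21 'c': at 12
pos 22 'a': at 13
pos 23 'b': at 14  ** P2@[21:23],P3@[18:23],P6@[20:23]
pos 24 'c': at 7 ·f  ** P1@[22:24]
pos 25 'c': at 16 ·f
pos 26 'b': at 2 ·f
pos 27 'c': at 3
pos 28 'a': at 4  ** P0@[25:28]
pos 29 'c': at 10 ·f  ** P4@[28:29]
pos 30 'b': at 2 ·f
pos 31 'c': at 3
pos 32 'a': at 4  ** P0@[29:32]
pos 33 'a': at 5 ·f
pos 34 'c': at 10  ** P4@[33:34]
pos 35 'b': at 2 ·f
pos 36 'c': at 3
pos 37 'a': at 4  ** P0@[34:37]
pos 38 'c': at 10 ·f  ** P4@[37:38]
pos 39 'b': at 2 ·f
pos 40 'a': at 5 ·f
pos 41 'c': at 10  ** P4@[40:41]
pos 42 'a': at 8 ·f
pos 43 'b': at 9  ** P2@[41:43]
pos 44 'c': at 7 ·f  ** P1@[42:44]
pos 45 'a': at 8 ·f
pos 46 'b': at 9  ** P2@[44:46]
pos 47 'c': at 7 ·f  ** P1@[45:47]
pos 48 'a': at 8 ·f
pos 49 'b': at 9  ** P2@[47:49]
pos 50 'b': at 0 ·f
pos 51 'a': at 5
pos 52 'a': at 5 ·f
pos 53 'c': at 10  ** P4@[52:53]
pos 54 'a': at 8 ·f
pos 55 'b': at 9  ** P2@[53:55]
pos 56 'c': at 7 ·f  ** P1@[54:56]
pos 57 'a': at 8 ·f
pos 58 'a': at 5 ·f
pos 59 'b': at 6
pos 60 'c': at 7  ** P1@[58:60]
pos 61 'c': at 16 ·f
pos 62 'a': at 17
pos 63 'b': at 18  ** P2@[61:63],P6@[60:63]
pos 64 'c': at 7 ·f  ** P1@[62:64]
pos 65 'b': at 15  ** P5@[62:65]
pos 66 'c': at 3 ·f

Matches: [[4,1],[6,2],[9,1],[10,5],[12,0],[13,4],[15,2],[16,1],[17,5],[19,4],[23,2],[23,3],[23,6],[24,1],[28,0],[29,4],[32,0],[34,4],[37,0],[38,4],[41,4],[43,2],[44,1],[46,2],[47,1],[49,2],[53,4],[55,2],[56,1],[60,1],[63,2],[63,6],[64,1],[65,5]]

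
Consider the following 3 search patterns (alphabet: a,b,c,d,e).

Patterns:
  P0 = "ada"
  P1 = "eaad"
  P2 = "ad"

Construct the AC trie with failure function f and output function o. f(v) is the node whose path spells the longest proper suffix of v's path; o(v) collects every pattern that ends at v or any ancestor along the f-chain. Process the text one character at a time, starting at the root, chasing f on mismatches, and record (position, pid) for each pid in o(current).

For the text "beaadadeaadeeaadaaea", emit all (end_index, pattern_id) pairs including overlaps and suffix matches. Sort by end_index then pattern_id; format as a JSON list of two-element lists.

Construct AC machine:
Trie nodes:
  n0 'ε': a→1 e→4
  n1 'a': d→2
  n2 'ad': a→3  ←P2
  n3 'ada': ·  ←P0
  n4 'e': a→5
  n5 'ea': a→6
  n6 'eaa': d→7
  n7 'eaad': ·  ←P1

BFS fail/out derivation:
  n1('a'): parent n0 fail=0; on 'a' 0 → fail=0;  out ∅∪∅=∅
  n4('e'): parent n0 fail=0; on 'e' 0 → fail=0;  out ∅∪∅=∅
  n2('ad'): parent n1 fail=0; on 'd' 0 → fail=0;  out {2}∪∅={2}
  n5('ea'): parent n4 fail=0; on 'a' 0 → fail=1;  out ∅∪∅=∅
  n3('ada'): parent n2 fail=0; on 'a' 0 → fail=1;  out {0}∪∅={0}
  n6('eaa'): parent n5 fail=1; on 'a' 1→0 → fail=1;  out ∅∪∅=∅
  n7('eaad'): parent n6 fail=1; on 'd' 1 → fail=2;  out {1}∪{2}={1,2}

Run:
[0] read 'b'  n0⇒n0
[1] read 'e'  n0⇒n4
[2] read 'a'  n4⇒n5
[3] read 'a'  n5⇒n6
[4] read 'd'  n6⇒n7  emit P1@[1:4],P2@[3:4]
[5] read 'a'  n7⇒n3 (via fail)  emit P0@[3:5]
[6] read 'd'  n3⇒n2 (via fail)  emit P2@[5:6]
[7] read 'e'  n2⇒n4 (via fail)
[8] read 'a'  n4⇒n5
[9] read 'a'  n5⇒n6
[10] read 'd'  n6⇒n7  emit P1@[7:10],P2@[9:10]
[11] read 'e'  n7⇒n4 (via fail)
[12] read 'e'  n4⇒n4 (via fail)
[13] read 'a'  n4⇒n5
[14] read 'a'  n5⇒n6
[15] read 'd'  n6⇒n7  emit P1@[12:15],P2@[14:15]
[16] read 'a'  n7⇒n3 (via fail)  emit P0@[14:16]
[17] read 'a'  n3⇒n1 (via fail)
[18] read 'e'  n1⇒n4 (via fail)
[19] read 'a'  n4⇒n5

All matches (sorted): [[4,1],[4,2],[5,0],[6,2],[10,1],[10,2],[15,1],[15,2],[16,0]]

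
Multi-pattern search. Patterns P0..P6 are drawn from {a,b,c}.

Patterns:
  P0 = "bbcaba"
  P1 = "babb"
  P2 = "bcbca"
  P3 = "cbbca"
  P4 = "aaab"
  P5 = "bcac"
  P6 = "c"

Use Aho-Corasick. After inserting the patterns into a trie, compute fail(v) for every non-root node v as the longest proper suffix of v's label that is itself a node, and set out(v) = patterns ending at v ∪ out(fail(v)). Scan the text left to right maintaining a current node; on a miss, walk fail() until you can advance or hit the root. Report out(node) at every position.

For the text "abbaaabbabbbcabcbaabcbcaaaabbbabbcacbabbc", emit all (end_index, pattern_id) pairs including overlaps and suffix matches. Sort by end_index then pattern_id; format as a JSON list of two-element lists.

Construct AC machine:
Trie nodes:
  n0 'ε': a→19 b→1 c→14
  n1 'b': a→7 b→2 c→10
  n2 'bb': c→3
  n3 'bbc': a→4
  n4 'bbca': b→5
  n5 'bbcab': a→6
  n6 'bbcaba': ·  [P0 ends]
  n7 'ba': b→8
  n8 'bab': b→9
  n9 'babb': ·  [P1 ends]
  n10 'bc': a→23 b→11
  n11 'bcb': c→12
  n12 'bcbc': a→13
  n13 'bcbca': ·  [P2 ends]
  n14 'c': b→15  [P6 ends]
  n15 'cb': b→16
  n16 'cbb': c→17
  n17 'cbbc': a→18
  n18 'cbbca': ·  [P3 ends]
  n19 'a': a→20
  n20 'aa': a→21
  n21 'aaa': b→22
  n22 'aaab': ·  [P4 ends]
  n23 'bca': c→24
  n24 'bcac': ·  [P5 ends]

BFS fail/out derivation:
  n1('b'): parent n0 fail=0; on 'b' 0 → fail=0;  out ∅∪∅=∅
  n14('c'): parent n0 fail=0; on 'c' 0 → fail=0;  out {6}∪∅={6}
  n19('a'): parent n0 fail=0; on 'a' 0 → fail=0;  out ∅∪∅=∅
  n2('bb'): parent n1 fail=0; on 'b' 0 → fail=1;  out ∅∪∅=∅
  n7('ba'): parent n1 fail=0; on 'a' 0 → fail=19;  out ∅∪∅=∅
  n10('bc'): parent n1 fail=0; on 'c' 0 → fail=14;  out ∅∪{6}={6}
  n15('cb'): parent n14 fail=0; on 'b' 0 → fail=1;  out ∅∪∅=∅
  n20('aa'): parent n19 fail=0; on 'a' 0 → fail=19;  out ∅∪∅=∅
  n3('bbc'): parent n2 fail=1; on 'c' 1 → fail=10;  out ∅∪{6}={6}
  n8('bab'): parent n7 fail=19; on 'b' 19→0 → fail=1;  out ∅∪∅=∅
  n11('bcb'): parent n10 fail=14; on 'b' 14 → fail=15;  out ∅∪∅=∅
  n16('cbb'): parent n15 fail=1; on 'b' 1 → fail=2;  out ∅∪∅=∅
  n21('aaa'): parent n20 fail=19; on 'a' 19 → fail=20;  out ∅∪∅=∅
  n23('bca'): parent n10 fail=14; on 'a' 14→0 → fail=19;  out ∅∪∅=∅
  n4('bbca'): parent n3 fail=10; on 'a' 10 → fail=23;  out ∅∪∅=∅
  n9('babb'): parent n8 fail=1; on 'b' 1 → fail=2;  out {1}∪∅={1}
  n12('bcbc'): parent n11 fail=15; on 'c' 15→1 → fail=10;  out ∅∪{6}={6}
  n17('cbbc'): parent n16 fail=2; on 'c' 2 → fail=3;  out ∅∪{6}={6}
  n22('aaab'): parent n21 fail=20; on 'b' 20→19→0 → fail=1;  out {4}∪∅={4}
  n24('bcac'): parent n23 fail=19; on 'c' 19→0 → fail=14;  out {5}∪{6}={5,6}
  n5('bbcab'): parent n4 fail=23; on 'b' 23→19→0 → fail=1;  out ∅∪∅=∅
  n13('bcbca'): parent n12 fail=10; on 'a' 10 → fail=23;  out {2}∪∅={2}
  n18('cbbca'): parent n17 fail=3; on 'a' 3 → fail=4;  out {3}∪∅={3}
  n6('bbcaba'): parent n5 fail=1; on 'a' 1 → fail=7;  out {0}∪∅={0}

Scan:
pos 0 'a': at 19
pos 1 'b': at 1 (fail-walked)
pos 2 'b': at 2
pos 3 'a': at 7 (fail-walked)
pos 4 'a': at 20 (fail-walked)
pos 5 'a': at 21
pos 6 'b': at 22  ** P4@[3:6]
pos 7 'b': at 2 (fail-walked)
pos 8 'a': at 7 (fail-walked)
pos 9 'b': at 8
pos 10 'b': at 9  ** P1@[7:10]
pos 11 'b': at 2 (fail-walked)
pos 12 'c': at 3  ** P6@[12:12]
pos 13 'a': at 4
pos 14 'b': at 5
pos 15 'c': at 10 (fail-walked)  ** P6@[15:15]
pos 16 'b': at 11
pos 17 'a': at 7 (fail-walked)
pos 18 'a': at 20 (fail-walked)
pos 19 'b': at 1 (fail-walked)
pos 20 'c': at 10  ** P6@[20:20]
pos 21 'b': at 11
pos 22 'c': at 12  ** P6@[22:22]
pos 23 'a': at 13  ** P2@[19:23]
pos 24 'a': at 20 (fail-walked)
pos 25 'a': at 21
pos 26 'a': at 21 (fail-walked)
pos 27 'b': at 22  ** P4@[24:27]
pos 28 'b': at 2 (fail-walked)
pos 29 'b': at 2 (fail-walked)
pos 30 'a': at 7 (fail-walked)
pos 31 'b': at 8
pos 32 'b': at 9  ** P1@[29:32]
pos 33 'c': at 3 (fail-walked)  ** P6@[33:33]
pos 34 'a': at 4
pos 35 'c': at 24 (fail-walked)  ** P5@[32:35],P6@[35:35]
pos 36 'b': at 15 (fail-walked)
pos 37 'a': at 7 (fail-walked)
pos 38 'b': at 8
pos 39 'b': at 9  ** P1@[36:39]
pos 40 'c': at 3 (fail-walked)  ** P6@[40:40]

All matches (sorted): [[6,4],[10,1],[12,6],[15,6],[20,6],[22,6],[23,2],[27,4],[32,1],[33,6],[35,5],[35,6],[39,1],[40,6]]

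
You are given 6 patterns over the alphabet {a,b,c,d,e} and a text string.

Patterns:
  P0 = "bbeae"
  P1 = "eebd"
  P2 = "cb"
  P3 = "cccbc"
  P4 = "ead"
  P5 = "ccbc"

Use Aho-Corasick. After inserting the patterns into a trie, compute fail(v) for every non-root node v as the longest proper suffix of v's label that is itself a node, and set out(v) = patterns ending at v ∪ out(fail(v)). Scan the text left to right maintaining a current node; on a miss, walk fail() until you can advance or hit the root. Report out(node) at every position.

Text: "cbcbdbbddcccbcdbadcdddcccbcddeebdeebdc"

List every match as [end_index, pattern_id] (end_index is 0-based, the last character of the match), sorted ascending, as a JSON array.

Construct AC machine:
Trie (insert patterns):
  n0 'ε': b→1 c→10 e→6
  n1 'b': b→2
  n2 'bb': e→3
  n3 'bbe': a→4
  n4 'bbea': e→5
  n5 'bbeae': ·  ←P0
  n6 'e': a→16 e→7
  n7 'ee': b→8
  n8 'eeb': d→9
  n9 'eebd': ·  ←P1
  n10 'c': b→11 c→12
  n11 'cb': ·  ←P2
  n12 'cc': b→18 c→13
  n13 'ccc': b→14
  n14 'cccb': c→15
  n15 'cccbc': ·  ←P3
  n16 'ea': d→17
  n17 'ead': ·  ←P4
  n18 'ccb': c→19
  n19 'ccbc': ·  ←P5

BFS fail/out derivation:
  n1('b'): parent n0 fail=0; on 'b' 0 → fail=0;  out ∅∪∅=∅
  n6('e'): parent n0 fail=0; on 'e' 0 → fail=0;  out ∅∪∅=∅
  n10('c'): parent n0 fail=0; on 'c' 0 → fail=0;  out ∅∪∅=∅
  n2('bb'): parent n1 fail=0; on 'b' 0 → fail=1;  out ∅∪∅=∅
  n7('ee'): parent n6 fail=0; on 'e' 0 → fail=6;  out ∅∪∅=∅
  n11('cb'): parent n10 fail=0; on 'b' 0 → fail=1;  out {2}∪∅={2}
  n12('cc'): parent n10 fail=0; on 'c' 0 → fail=10;  out ∅∪∅=∅
  n16('ea'): parent n6 fail=0; on 'a' 0 → fail=0;  out ∅∪∅=∅
  n3('bbe'): parent n2 fail=1; on 'e' 1→0 → fail=6;  out ∅∪∅=∅
  n8('eeb'): parent n7 fail=6; on 'b' 6→0 → fail=1;  out ∅∪∅=∅
  n13('ccc'): parent n12 fail=10; on 'c' 10 → fail=12;  out ∅∪∅=∅
  n17('ead'): parent n16 fail=0; on 'd' 0 → fail=0;  out {4}∪∅={4}
  n18('ccb'): parent n12 fail=10; on 'b' 10 → fail=11;  out ∅∪{2}={2}
  n4('bbea'): parent n3 fail=6; on 'a' 6 → fail=16;  out ∅∪∅=∅
  n9('eebd'): parent n8 fail=1; on 'd' 1→0 → fail=0;  out {1}∪∅={1}
  n14('cccb'): parent n13 fail=12; on 'b' 12 → fail=18;  out ∅∪{2}={2}
  n19('ccbc'): parent n18 fail=11; on 'c' 11→1→0 → fail=10;  out {5}∪∅={5}
  n5('bbeae'): parent n4 fail=16; on 'e' 16→0 → fail=6;  out {0}∪∅={0}
  n15('cccbc'): parent n14 fail=18; on 'c' 18 → fail=19;  out {3}∪{5}={3,5}

Run:
[0] read 'c'  n0⇒n10
[1] read 'b'  n10⇒n11  emit P2@[0:1]
[2] read 'c'  n11⇒n10 (fail-walked)
[3] read 'b'  n10⇒n11  emit P2@[2:3]
[4] read 'd'  n11⇒n0 (fail-walked)
[5] read 'b'  n0⇒n1
[6] read 'b'  n1⇒n2
[7] read 'd'  n2⇒n0 (fail-walked)
[8] read 'd'  n0⇒n0
[9] read 'c'  n0⇒n10
[10] read 'c'  n10⇒n12
[11] read 'c'  n12⇒n13
[12] read 'b'  n13⇒n14  emit P2@[11:12]
[13] read 'c'  n14⇒n15  emit P3@[9:13],P5@[10:13]
[14] read 'd'  n15⇒n0 (fail-walked)
[15] read 'b'  n0⇒n1
[16] read 'a'  n1⇒n0 (fail-walked)
[17] read 'd'  n0⇒n0
[18] read 'c'  n0⇒n10
[19] read 'd'  n10⇒n0 (fail-walked)
[20] read 'd'  n0⇒n0
[21] read 'd'  n0⇒n0
[22] read 'c'  n0⇒n10
[23] read 'c'  n10⇒n12
[24] read 'c'  n12⇒n13
[25] read 'b'  n13⇒n14  emit P2@[24:25]
[26] read 'c'  n14⇒n15  emit P3@[22:26],P5@[23:26]
[27] read 'd'  n15⇒n0 (fail-walked)
[28] read 'd'  n0⇒n0
[29] read 'e'  n0⇒n6
[30] read 'e'  n6⇒n7
[31] read 'b'  n7⇒n8
[32] read 'd'  n8⇒n9  emit P1@[29:32]
[33] read 'e'  n9⇒n6 (fail-walked)
[34] read 'e'  n6⇒n7
[35] read 'b'  n7⇒n8
[36] read 'd'  n8⇒n9  emit P1@[33:36]
[37] read 'c'  n9⇒n10 (fail-walked)

Matches: [[1,2],[3,2],[12,2],[13,3],[13,5],[25,2],[26,3],[26,5],[32,1],[36,1]]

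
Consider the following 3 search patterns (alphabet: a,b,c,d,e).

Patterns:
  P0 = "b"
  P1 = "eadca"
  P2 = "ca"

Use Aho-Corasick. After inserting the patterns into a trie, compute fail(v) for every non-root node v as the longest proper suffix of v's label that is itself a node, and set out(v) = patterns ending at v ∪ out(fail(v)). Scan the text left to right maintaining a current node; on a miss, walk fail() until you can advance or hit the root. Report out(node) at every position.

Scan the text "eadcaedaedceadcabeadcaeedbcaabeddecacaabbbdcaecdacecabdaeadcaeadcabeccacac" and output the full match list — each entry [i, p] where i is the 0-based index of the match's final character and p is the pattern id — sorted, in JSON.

Construct AC machine:
Trie (insert patterns):
  n0 'ε': b→1 c→7 e→2
  n1 'b': ·  ←P0
  n2 'e': a→3
  n3 'ea': d→4
  n4 'ead': c→5
  n5 'eadc': a→6
  n6 'eadca': ·  ←P1
  n7 'c': a→8
  n8 'ca': ·  ←P2

Failure links (BFS by depth):
  n1('b'): parent n0 fail=0; on 'b' 0 → fail=0;  out {0}∪∅={0}
  n2('e'): parent n0 fail=0; on 'e' 0 → fail=0;  out ∅∪∅=∅
  n7('c'): parent n0 fail=0; on 'c' 0 → fail=0;  out ∅∪∅=∅
  n3('ea'): parent n2 fail=0; on 'a' 0 → fail=0;  out ∅∪∅=∅
  n8('ca'): parent n7 fail=0; on 'a' 0 → fail=0;  out {2}∪∅={2}
  n4('ead'): parent n3 fail=0; on 'd' 0 → fail=0;  out ∅∪∅=∅
  n5('eadc'): parent n4 fail=0; on 'c' 0 → fail=7;  out ∅∪∅=∅
  n6('eadca'): parent n5 fail=7; on 'a' 7 → fail=8;  out {1}∪{2}={1,2}

Scan:
i=0 'e': node 0→2
i=1 'a': node 2→3
i=2 'd': node 3→4
i=3 'c': node 4→5
i=4 'a': node 5→6  ** P1@[0:4],P2@[3:4]
i=5 'e': node 6→2 ·f
i=6 'd': node 2→0 ·f
i=7 'a': node 0→0
i=8 'e': node 0→2
i=9 'd': node 2→0 ·f
i=10 'c': node 0→7
i=11 'e': node 7→2 ·f
i=12 'a': node 2→3
i=13 'd': node 3→4
i=14 'c': node 4→5
i=15 'a': node 5→6  ** P1@[11:15],P2@[14:15]
i=16 'b': node 6→1 ·f  ** P0@[16:16]
i=17 'e': node 1→2 ·f
i=18 'a': node 2→3
i=19 'd': node 3→4
i=20 'c': node 4→5
i=21 'a': node 5→6  ** P1@[17:21],P2@[20:21]
i=22 'e': node 6→2 ·f
i=23 'e': node 2→2 ·f
i=24 'd': node 2→0 ·f
i=25 'b': node 0→1  ** P0@[25:25]
i=26 'c': node 1→7 ·f
i=27 'a': node 7→8  ** P2@[26:27]
i=28 'a': node 8→0 ·f
i=29 'b': node 0→1  ** P0@[29:29]
i=30 'e': node 1→2 ·f
i=31 'd': node 2→0 ·f
i=32 'd': node 0→0
i=33 'e': node 0→2
i=34 'c': node 2→7 ·f
i=35 'a': node 7→8  ** P2@[34:35]
i=36 'c': node 8→7 ·f
i=37 'a': node 7→8  ** P2@[36:37]
i=38 'a': node 8→0 ·f
i=39 'b': node 0→1  ** P0@[39:39]
i=40 'b': node 1→1 ·f  ** P0@[40:40]
i=41 'b': node 1→1 ·f  ** P0@[41:41]
i=42 'd': node 1→0 ·f
i=43 'c': node 0→7
i=44 'a': node 7→8  ** P2@[43:44]
i=45 'e': node 8→2 ·f
i=46 'c': node 2→7 ·f
i=47 'd': node 7→0 ·f
i=48 'a': node 0→0
i=49 'c': node 0→7
i=50 'e': node 7→2 ·f
i=51 'c': node 2→7 ·f
i=52 'a': node 7→8  ** P2@[51:52]
i=53 'b': node 8→1 ·f  ** P0@[53:53]
i=54 'd': node 1→0 ·f
i=55 'a': node 0→0
i=56 'e': node 0→2
i=57 'a': node 2→3
i=58 'd': node 3→4
i=59 'c': node 4→5
i=60 'a': node 5→6  ** P1@[56:60],P2@[59:60]
i=61 'e': node 6→2 ·f
i=62 'a': node 2→3
i=63 'd': node 3→4
i=64 'c': node 4→5
i=65 'a': node 5→6  ** P1@[61:65],P2@[64:65]
i=66 'b': node 6→1 ·f  ** P0@[66:66]
i=67 'e': node 1→2 ·f
i=68 'c': node 2→7 ·f
i=69 'c': node 7→7 ·f
i=70 'a': node 7→8  ** P2@[69:70]
i=71 'c': node 8→7 ·f
i=72 'a': node 7→8  ** P2@[71:72]
i=73 'c': node 8→7 ·f

All matches (sorted): [[4,1],[4,2],[15,1],[15,2],[16,0],[21,1],[21,2],[25,0],[27,2],[29,0],[35,2],[37,2],[39,0],[40,0],[41,0],[44,2],[52,2],[53,0],[60,1],[60,2],[65,1],[65,2],[66,0],[70,2],[72,2]]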